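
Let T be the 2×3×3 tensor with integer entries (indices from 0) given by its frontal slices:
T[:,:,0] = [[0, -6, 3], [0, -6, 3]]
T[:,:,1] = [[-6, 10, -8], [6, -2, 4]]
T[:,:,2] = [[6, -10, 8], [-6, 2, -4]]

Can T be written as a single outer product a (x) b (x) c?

No

The mode-3 unfolding of T (rows indexed by k, columns by (i,j) = (0,0), (0,1), (0,2), (1,0), (1,1), (1,2)) is [[0, -6, 3, 0, -6, 3], [-6, 10, -8, 6, -2, 4], [6, -10, 8, -6, 2, -4]].
There the 2×2 minor on rows k ∈ {0, 1}, columns (i,j) ∈ {(0,0), (0,1)} is det [[0, -6], [-6, 10]] = -36 ≠ 0, so this unfolding has rank ≥ 2; CP rank is at least every unfolding rank, so rank(T) ≥ 2.
In particular rank(T) ≥ 2 > 1, so T is not rank-1.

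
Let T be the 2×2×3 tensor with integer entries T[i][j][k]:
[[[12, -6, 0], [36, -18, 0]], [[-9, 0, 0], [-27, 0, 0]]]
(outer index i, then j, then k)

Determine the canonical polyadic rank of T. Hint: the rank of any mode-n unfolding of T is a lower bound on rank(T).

2

Lower bound: in the mode-3 unfolding of T (rows indexed by k, columns by (i,j)) the 2×2 minor on rows k ∈ {0, 1}, columns (i,j) ∈ {(0,0), (1,0)} is det [[12, -9], [-6, 0]] = -54 ≠ 0, so that unfolding has rank ≥ 2 and hence rank(T) ≥ 2 (CP rank is at least every unfolding rank, though it can be larger).
Upper bound: T[:,j,:] = b[j]·M for every slice, with b = (1, 3) and M = [[12, -6, 0], [-9, 0, 0]] (rows i, columns k).
Splitting M by its rows (i = 0, 1), M = (1, 0)(12, -6, 0)ᵀ + (0, 1)(-9, 0, 0)ᵀ.
Hence T = (1, 0) ⊗ (1, 3) ⊗ (12, -6, 0) + (0, 1) ⊗ (1, 3) ⊗ (-9, 0, 0), so rank(T) ≤ 2.
These bounds meet, so rank(T) = 2.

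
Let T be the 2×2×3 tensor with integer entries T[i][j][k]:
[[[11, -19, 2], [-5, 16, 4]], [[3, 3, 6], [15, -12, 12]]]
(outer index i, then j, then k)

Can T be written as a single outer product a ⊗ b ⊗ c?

No

The mode-1 unfolding of T (rows indexed by i, columns by (j,k) = (0,0), (0,1), (0,2), (1,0), (1,1), (1,2)) is [[11, -19, 2, -5, 16, 4], [3, 3, 6, 15, -12, 12]].
There the 2×2 minor on rows i ∈ {0, 1}, columns (j,k) ∈ {(0,0), (0,1)} is det [[11, -19], [3, 3]] = 90 ≠ 0, so this unfolding has rank ≥ 2; CP rank is at least every unfolding rank, so rank(T) ≥ 2.
In particular rank(T) ≥ 2 > 1, so T is not rank-1.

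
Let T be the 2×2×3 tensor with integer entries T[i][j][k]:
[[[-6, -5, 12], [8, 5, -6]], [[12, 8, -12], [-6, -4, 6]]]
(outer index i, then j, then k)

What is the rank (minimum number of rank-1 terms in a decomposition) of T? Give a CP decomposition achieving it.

Lower bound: in the mode-2 unfolding of T (rows indexed by j, columns by (i,k)) the 2×2 minor on rows j ∈ {0, 1}, columns (i,k) ∈ {(0,0), (0,1)} is det [[-6, -5], [8, 5]] = 10 ≠ 0, so that unfolding has rank ≥ 2 and hence rank(T) ≥ 2 (CP rank is at least every unfolding rank, though it can be larger).
Upper bound: with S_k = T[:,:,k], the two rank-1 terms a₁b₁ᵀ, a₂b₂ᵀ are the rank-1 members of the pencil x·S₀ + y·S₁.
det(x·S₀ + y·S₁) is −60·x² − 70·xy − 20·y² = (-10)·(3·x + 2·y)(2·x + y), vanishing at (x:y) = (2:-3) and (1:-2).
M₁ = 2·S₀ − 3·S₁ = [[3, 1], [0, 0]] = [1, 0][3, 1]ᵀ and M₂ = S₀ − 2·S₁ = [[4, -2], [-4, 2]] = 2·[1, -1][2, -1]ᵀ, so take a₁ = [1, 0], b₁ = [3, 1], a₂ = [1, -1], b₂ = [2, -1].
Each slice is an integer combination of E₁ = a₁b₁ᵀ and E₂ = a₂b₂ᵀ: S₀ = 2·E₁ − 6·E₂, S₁ = E₁ − 4·E₂, S₂ = 6·E₂; reading off coefficients, c₁ = [2, 1, 0] and c₂ = [-6, -4, 6].
Hence T = [1, 0] ∘ [3, 1] ∘ [2, 1, 0] + [1, -1] ∘ [2, -1] ∘ [-6, -4, 6], so rank(T) ≤ 2.
These bounds meet, so rank(T) = 2.

rank(T) = 2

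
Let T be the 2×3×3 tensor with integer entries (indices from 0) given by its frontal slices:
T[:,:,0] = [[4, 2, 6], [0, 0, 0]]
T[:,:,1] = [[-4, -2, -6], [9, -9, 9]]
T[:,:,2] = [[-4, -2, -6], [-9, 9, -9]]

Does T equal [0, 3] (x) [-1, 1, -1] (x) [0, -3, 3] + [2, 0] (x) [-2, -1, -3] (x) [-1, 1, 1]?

Reconstruct entrywise from the claimed factors. For example, T[1,1,0] = 0 and Σₗ aₗ[1]bₗ[1]cₗ[0] = (3)·(1)·(0) + (0)·(-1)·(-1) = 0; checking all 18 entries, every one matches. The claim holds.

Yes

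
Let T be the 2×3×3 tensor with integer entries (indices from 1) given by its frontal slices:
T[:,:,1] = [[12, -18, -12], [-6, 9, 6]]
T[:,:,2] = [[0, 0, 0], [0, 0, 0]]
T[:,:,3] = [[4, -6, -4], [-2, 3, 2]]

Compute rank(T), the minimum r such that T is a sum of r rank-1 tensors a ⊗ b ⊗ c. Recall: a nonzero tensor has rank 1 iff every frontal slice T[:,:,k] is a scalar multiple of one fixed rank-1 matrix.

1

Lower bound: T ≠ 0 (e.g. T[1,1,1] = 12), so rank(T) ≥ 1.
Upper bound: the mode-1 fibre T[:,1,1] = [12, -6] gives a = [2, -1] (primitive direction); the mode-2 fibre T[1,:,1] = [12, -18, -12] gives b = [2, -3, -2]; then c[k] = T[1,1,k] / (a[1]·b[1]) = [12, 0, 4] / 4 = [3, 0, 1].
Expanding [2, -1] ⊗ [2, -3, -2] ⊗ [3, 0, 1] reproduces all 18 entries of T, so T = [2, -1] ⊗ [2, -3, -2] ⊗ [3, 0, 1] and rank(T) ≤ 1.
These bounds meet, so rank(T) = 1.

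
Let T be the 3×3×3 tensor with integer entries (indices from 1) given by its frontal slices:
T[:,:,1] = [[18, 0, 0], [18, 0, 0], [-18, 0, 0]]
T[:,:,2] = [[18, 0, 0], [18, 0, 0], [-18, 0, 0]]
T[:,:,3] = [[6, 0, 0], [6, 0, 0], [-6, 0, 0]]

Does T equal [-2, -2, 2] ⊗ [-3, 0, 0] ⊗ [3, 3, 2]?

Reconstruct entry (1,1,3) from the claimed factors: Σₗ aₗ[1]bₗ[1]cₗ[3] = (-2)·(-3)·(2) = 12, but T[1,1,3] = 6. The claim is false.

No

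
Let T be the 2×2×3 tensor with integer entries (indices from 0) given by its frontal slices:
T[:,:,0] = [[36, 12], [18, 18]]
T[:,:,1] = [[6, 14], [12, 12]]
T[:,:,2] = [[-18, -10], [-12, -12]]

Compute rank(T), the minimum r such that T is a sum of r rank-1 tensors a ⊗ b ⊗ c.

2

Lower bound: the mode-1 unfolding of T (rows indexed by i, columns by (j,k) = (0,0), (0,1), (0,2), (1,0), (1,1), (1,2)) is [[36, 6, -18, 12, 14, -10], [18, 12, -12, 18, 12, -12]].
There the 2×2 minor on rows i ∈ {0, 1}, columns (j,k) ∈ {(0,0), (0,1)} is det [[36, 6], [18, 12]] = 324 ≠ 0, so this unfolding has rank ≥ 2; CP rank is at least every unfolding rank, so rank(T) ≥ 2. (Flattening ranks never certify an upper bound on CP rank; for that we must actually write T with 2 rank-1 terms.)
Upper bound — finding two terms. Write S_k = T[:,:,k] for the frontal slices: S₀ = [[36, 12], [18, 18]], S₁ = [[6, 14], [12, 12]], S₂ = [[-18, -10], [-12, -12]].
If T = a₁ ⊗ b₁ ⊗ c₁ + a₂ ⊗ b₂ ⊗ c₂ then each S_k = c₁[k]·a₁b₁ᵀ + c₂[k]·a₂b₂ᵀ. S₀ and S₁ are linearly independent, so a₁b₁ᵀ and a₂b₂ᵀ must span the same plane of matrices: they are the rank-1 matrices of the form x·S₀ + y·S₁.
det(x·S₀ + y·S₁) is 432·x² + 144·xy − 96·y² = 48·(3·x + 2·y)(3·x − y), vanishing at (x:y) = (2:-3) and (1:3).
M₁ = 2·S₀ − 3·S₁ = [[54, -18], [0, 0]] = 18·[1, 0][3, -1]ᵀ and M₂ = S₀ + 3·S₁ = [[54, 54], [54, 54]] = 54·[1, 1][1, 1]ᵀ, so take a₁ = [1, 0], b₁ = [3, -1], a₂ = [1, 1], b₂ = [1, 1].
Each slice is an integer combination of E₁ = a₁b₁ᵀ and E₂ = a₂b₂ᵀ: S₀ = 6·E₁ + 18·E₂, S₁ = −2·E₁ + 12·E₂, S₂ = −2·E₁ − 12·E₂; reading off coefficients, c₁ = [6, -2, -2] and c₂ = [18, 12, -12].
Hence T = [1, 0] ⊗ [3, -1] ⊗ [6, -2, -2] + [1, 1] ⊗ [1, 1] ⊗ [18, 12, -12], so rank(T) ≤ 2.
These bounds meet, so rank(T) = 2.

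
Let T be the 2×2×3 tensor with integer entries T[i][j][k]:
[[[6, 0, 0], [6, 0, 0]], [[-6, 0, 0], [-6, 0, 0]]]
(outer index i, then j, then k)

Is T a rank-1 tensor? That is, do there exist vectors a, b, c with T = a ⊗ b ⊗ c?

The mode-1 fibre T[:,0,0] = [6, -6] gives a = [1, -1] (primitive direction); the mode-2 fibre T[0,:,0] = [6, 6] gives b = [1, 1]; then c[k] = T[0,0,k] / (a[0]·b[0]) = [6, 0, 0] / 1 = [6, 0, 0].
Expanding [1, -1] ⊗ [1, 1] ⊗ [6, 0, 0] reproduces all 12 entries of T, so T = [1, -1] ⊗ [1, 1] ⊗ [6, 0, 0] and rank(T) ≤ 1.
Equivalently every frontal slice T[:,:,k] is c[k] times the rank-1 matrix [1, -1] ⊗ [1, 1]. So T has rank 1 (it is nonzero).

Yes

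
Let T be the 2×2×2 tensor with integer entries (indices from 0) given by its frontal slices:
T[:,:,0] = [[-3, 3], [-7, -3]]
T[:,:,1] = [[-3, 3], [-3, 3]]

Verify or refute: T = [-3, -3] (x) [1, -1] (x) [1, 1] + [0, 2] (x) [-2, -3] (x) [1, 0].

Yes

Reconstruct entrywise from the claimed factors. For example, T[0,1,1] = 3 and Σₗ aₗ[0]bₗ[1]cₗ[1] = (-3)·(-1)·(1) + (0)·(-3)·(0) = 3; checking all 8 entries, every one matches. The claim holds.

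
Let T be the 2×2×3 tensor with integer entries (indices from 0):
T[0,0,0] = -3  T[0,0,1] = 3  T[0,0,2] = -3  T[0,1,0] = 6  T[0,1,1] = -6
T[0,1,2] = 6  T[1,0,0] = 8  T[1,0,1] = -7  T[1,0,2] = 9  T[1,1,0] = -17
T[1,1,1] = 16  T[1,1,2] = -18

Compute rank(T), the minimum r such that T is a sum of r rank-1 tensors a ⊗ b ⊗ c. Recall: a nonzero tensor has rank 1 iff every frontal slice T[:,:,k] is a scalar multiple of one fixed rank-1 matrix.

Lower bound: the mode-1 unfolding of T (rows indexed by i, columns by (j,k) = (0,0), (0,1), (0,2), (1,0), (1,1), (1,2)) is [[-3, 3, -3, 6, -6, 6], [8, -7, 9, -17, 16, -18]].
There the 2×2 minor on rows i ∈ {0, 1}, columns (j,k) ∈ {(0,0), (0,1)} is det [[-3, 3], [8, -7]] = -3 ≠ 0, so this unfolding has rank ≥ 2; CP rank is at least every unfolding rank, so rank(T) ≥ 2. (Flattening ranks never certify an upper bound on CP rank; for that we must actually write T with 2 rank-1 terms.)
Upper bound — finding two terms. Write S_k = T[:,:,k] for the frontal slices: S₀ = [[-3, 6], [8, -17]], S₁ = [[3, -6], [-7, 16]], S₂ = [[-3, 6], [9, -18]].
If T = a₁ ⊗ b₁ ⊗ c₁ + a₂ ⊗ b₂ ⊗ c₂ then each S_k = c₁[k]·a₁b₁ᵀ + c₂[k]·a₂b₂ᵀ. S₀ and S₁ are linearly independent, so a₁b₁ᵀ and a₂b₂ᵀ must span the same plane of matrices: they are the rank-1 matrices of the form x·S₀ + y·S₁.
det(x·S₀ + y·S₁) is 3·x² − 9·xy + 6·y² = 3·(x − 2·y)(x − y), vanishing at (x:y) = (2:1) and (1:1).
M₁ = 2·S₀ + S₁ = [[-3, 6], [9, -18]] = (-3)·[1, -3][1, -2]ᵀ and M₂ = S₀ + S₁ = [[0, 0], [1, -1]] = [0, 1][1, -1]ᵀ, so take a₁ = [1, -3], b₁ = [1, -2], a₂ = [0, 1], b₂ = [1, -1].
Each slice is an integer combination of E₁ = a₁b₁ᵀ and E₂ = a₂b₂ᵀ: S₀ = −3·E₁ − E₂, S₁ = 3·E₁ + 2·E₂, S₂ = −3·E₁; reading off coefficients, c₁ = [-3, 3, -3] and c₂ = [-1, 2, 0].
Hence T = [1, -3] ⊗ [1, -2] ⊗ [-3, 3, -3] + [0, 1] ⊗ [1, -1] ⊗ [-1, 2, 0], so rank(T) ≤ 2.
These bounds meet, so rank(T) = 2.

2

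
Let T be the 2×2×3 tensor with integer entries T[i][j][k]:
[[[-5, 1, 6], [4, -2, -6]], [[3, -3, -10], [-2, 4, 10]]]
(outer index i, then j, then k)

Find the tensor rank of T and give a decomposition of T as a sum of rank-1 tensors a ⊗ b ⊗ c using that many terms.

Lower bound: the mode-3 unfolding of T (rows indexed by k, columns by (i,j) = (0,0), (0,1), (1,0), (1,1)) is [[-5, 4, 3, -2], [1, -2, -3, 4], [6, -6, -10, 10]].
There the 3×3 minor on rows k ∈ {0, 1, 2}, columns (i,j) ∈ {(0,0), (0,1), (1,0)} is det [[-5, 4, 3], [1, -2, -3], [6, -6, -10]] = -24 ≠ 0, so this unfolding has rank ≥ 3; CP rank is at least every unfolding rank, so rank(T) ≥ 3. (Flattening ranks never certify an upper bound on CP rank; for that we must actually write T with 3 rank-1 terms.)
Upper bound: T is a sum of 3 rank-1 terms, T = (0, 1) ⊗ (1, -1) ⊗ (-2, -2, -4) + (1, -1) ⊗ (1, -2) ⊗ (-1, 1, 2) + (1, -1) ⊗ (2, -1) ⊗ (-2, 0, 2) (one valid choice — decompositions are not unique — normalised so each a, b is primitive with positive first nonzero entry; check it by expanding all entries), so rank(T) ≤ 3.
These bounds meet, so rank(T) = 3.

rank(T) = 3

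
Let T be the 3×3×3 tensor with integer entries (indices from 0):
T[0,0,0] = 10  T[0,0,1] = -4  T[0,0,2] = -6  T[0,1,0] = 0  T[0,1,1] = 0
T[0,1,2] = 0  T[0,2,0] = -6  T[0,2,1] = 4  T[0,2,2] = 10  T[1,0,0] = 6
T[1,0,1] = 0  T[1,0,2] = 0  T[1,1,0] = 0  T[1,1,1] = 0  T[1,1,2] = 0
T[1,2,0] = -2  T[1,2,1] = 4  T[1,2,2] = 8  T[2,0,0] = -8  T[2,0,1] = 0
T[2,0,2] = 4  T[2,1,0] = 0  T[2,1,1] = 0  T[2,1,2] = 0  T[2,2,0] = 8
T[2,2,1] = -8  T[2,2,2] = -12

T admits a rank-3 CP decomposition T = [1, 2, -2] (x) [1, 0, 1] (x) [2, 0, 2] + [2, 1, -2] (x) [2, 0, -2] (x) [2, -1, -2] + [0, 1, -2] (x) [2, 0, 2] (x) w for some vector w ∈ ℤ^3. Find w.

Subtract the known terms from T to get the rank-1 residual R = [0, 1, -2] (x) [2, 0, 2] (x) w, so R[i,j,k] = a[i]·b[j]·w[k]. Pick indices with nonzero a[1]·b[0] = (1)·(2) = 2. Only the fibre through (1,0,·) is needed: R[1,0,:] = T[1,0,:] − Σₗ aₗ[1]bₗ[0]cₗ = [6, 0, 0] − (2)·(1)·[2, 0, 2] − (1)·(2)·[2, -1, -2] = [-2, 2, 0]. Then w[k] = R[1,0,k] / 2 for each k, giving w = [-2, 2, 0] / 2 = [-1, 1, 0].

w = [-1, 1, 0]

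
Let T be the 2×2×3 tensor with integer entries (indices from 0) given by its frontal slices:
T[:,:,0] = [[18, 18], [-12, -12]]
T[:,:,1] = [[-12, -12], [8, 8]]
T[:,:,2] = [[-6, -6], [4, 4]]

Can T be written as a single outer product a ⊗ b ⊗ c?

Yes

If T = a ⊗ b ⊗ c then every fibre of T is a multiple of the corresponding factor, so read the factors off the fibres through the nonzero entry T[0,0,0] = 18.
The mode-1 fibre T[:,0,0] = [18, -12] gives a = (3, -2) (primitive direction); the mode-2 fibre T[0,:,0] = [18, 18] gives b = (1, 1); then c[k] = T[0,0,k] / (a[0]·b[0]) = [18, -12, -6] / 3 = (6, -4, -2).
Expanding (3, -2) ⊗ (1, 1) ⊗ (6, -4, -2) reproduces all 12 entries of T, so T = (3, -2) ⊗ (1, 1) ⊗ (6, -4, -2) and rank(T) ≤ 1.
Equivalently every frontal slice T[:,:,k] is c[k] times the rank-1 matrix (3, -2) ⊗ (1, 1). So T has rank 1 (it is nonzero).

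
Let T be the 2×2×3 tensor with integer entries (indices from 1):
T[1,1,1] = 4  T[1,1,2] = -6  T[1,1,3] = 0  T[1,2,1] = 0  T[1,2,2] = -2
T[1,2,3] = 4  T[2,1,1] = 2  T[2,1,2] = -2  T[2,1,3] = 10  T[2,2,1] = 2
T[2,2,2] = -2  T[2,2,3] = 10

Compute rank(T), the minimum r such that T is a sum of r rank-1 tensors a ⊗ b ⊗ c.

Lower bound: the mode-3 unfolding of T (rows indexed by k, columns by (i,j) = (1,1), (1,2), (2,1), (2,2)) is [[4, 0, 2, 2], [-6, -2, -2, -2], [0, 4, 10, 10]].
There the 3×3 minor on rows k ∈ {1, 2, 3}, columns (i,j) ∈ {(1,1), (1,2), (2,1)} is det [[4, 0, 2], [-6, -2, -2], [0, 4, 10]] = -96 ≠ 0, so this unfolding has rank ≥ 3; CP rank is at least every unfolding rank, so rank(T) ≥ 3. (This is only a lower bound: in general the CP rank may exceed every unfolding rank, so we still need to exhibit 3 rank-1 terms summing to T.)
Upper bound: T is a sum of 3 rank-1 terms, T = (0, 1) ⊗ (1, 1) ⊗ (2, 2, 2) + (1, 0) ⊗ (1, 0) ⊗ (4, -4, -4) + (1, 2) ⊗ (1, 1) ⊗ (0, -2, 4) (written with every a and b primitive with positive leading entry and the scale carried by c; CP decompositions are not unique, and this one is verified by expanding entrywise), so rank(T) ≤ 3.
These bounds meet, so rank(T) = 3.

3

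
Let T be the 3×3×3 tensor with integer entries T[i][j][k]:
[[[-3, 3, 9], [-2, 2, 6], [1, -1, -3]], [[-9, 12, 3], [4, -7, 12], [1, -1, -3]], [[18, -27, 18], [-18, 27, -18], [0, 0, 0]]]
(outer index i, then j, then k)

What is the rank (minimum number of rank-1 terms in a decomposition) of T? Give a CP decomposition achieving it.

Lower bound: in the mode-1 unfolding of T (rows indexed by i, columns by (j,k)) the 2×2 minor on rows i ∈ {0, 1}, columns (j,k) ∈ {(0,0), (0,1)} is det [[-3, 3], [-9, 12]] = -9 ≠ 0, so that unfolding has rank ≥ 2 and hence rank(T) ≥ 2 (CP rank is at least every unfolding rank, though it can be larger).
Upper bound: with S_k = T[:,:,k], the two rank-1 terms a₁b₁ᵀ, a₂b₂ᵀ are the rank-1 members of the pencil x·S₀ + y·S₁.
The 2×2 minor of x·S₀ + y·S₁ on rows {0,1}, columns {0,1} is −30·x² + 75·xy − 45·y² = (-15)·(2·x − 3·y)(x − y), vanishing at (x:y) = (3:2) and (1:1).
M₁ = 3·S₀ + 2·S₁ = [[-3, -2, 1], [-3, -2, 1], [0, 0, 0]] = −[1, 1, 0][3, 2, -1]ᵀ and M₂ = S₀ + S₁ = [[0, 0, 0], [3, -3, 0], [-9, 9, 0]] = 3·[0, 1, -3][1, -1, 0]ᵀ, so take a₁ = [1, 1, 0], b₁ = [3, 2, -1], a₂ = [0, 1, -3], b₂ = [1, -1, 0].
Each slice is an integer combination of E₁ = a₁b₁ᵀ and E₂ = a₂b₂ᵀ: S₀ = −E₁ − 6·E₂, S₁ = E₁ + 9·E₂, S₂ = 3·E₁ − 6·E₂; reading off coefficients, c₁ = [-1, 1, 3] and c₂ = [-6, 9, -6].
Hence T = [1, 1, 0] ⊗ [3, 2, -1] ⊗ [-1, 1, 3] + [0, 1, -3] ⊗ [1, -1, 0] ⊗ [-6, 9, -6], so rank(T) ≤ 2.
These bounds meet, so rank(T) = 2.

rank(T) = 2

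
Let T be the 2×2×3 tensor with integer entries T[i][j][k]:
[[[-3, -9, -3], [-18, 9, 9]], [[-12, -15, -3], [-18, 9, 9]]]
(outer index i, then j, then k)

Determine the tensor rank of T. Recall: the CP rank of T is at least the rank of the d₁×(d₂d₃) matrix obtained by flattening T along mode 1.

2

Lower bound: in the mode-2 unfolding of T (rows indexed by j, columns by (i,k)) the 2×2 minor on rows j ∈ {0, 1}, columns (i,k) ∈ {(0,0), (0,1)} is det [[-3, -9], [-18, 9]] = -189 ≠ 0, so that unfolding has rank ≥ 2 and hence rank(T) ≥ 2 (CP rank is at least every unfolding rank, though it can be larger).
Upper bound: with S_k = T[:,:,k], the two rank-1 terms a₁b₁ᵀ, a₂b₂ᵀ are the rank-1 members of the pencil x·S₀ + y·S₁.
det(x·S₀ + y·S₁) is −162·x² − 27·xy + 54·y² = (-27)·(3·x + 2·y)(2·x − y), vanishing at (x:y) = (2:-3) and (1:2).
M₁ = 2·S₀ − 3·S₁ = [[21, -63], [21, -63]] = 21·[1, 1][1, -3]ᵀ and M₂ = S₀ + 2·S₁ = [[-21, 0], [-42, 0]] = (-21)·[1, 2][1, 0]ᵀ, so take a₁ = [1, 1], b₁ = [1, -3], a₂ = [1, 2], b₂ = [1, 0].
Each slice is an integer combination of E₁ = a₁b₁ᵀ and E₂ = a₂b₂ᵀ: S₀ = 6·E₁ − 9·E₂, S₁ = −3·E₁ − 6·E₂, S₂ = −3·E₁; reading off coefficients, c₁ = [6, -3, -3] and c₂ = [-9, -6, 0].
Hence T = [1, 1] ⊗ [1, -3] ⊗ [6, -3, -3] + [1, 2] ⊗ [1, 0] ⊗ [-9, -6, 0], so rank(T) ≤ 2.
These bounds meet, so rank(T) = 2.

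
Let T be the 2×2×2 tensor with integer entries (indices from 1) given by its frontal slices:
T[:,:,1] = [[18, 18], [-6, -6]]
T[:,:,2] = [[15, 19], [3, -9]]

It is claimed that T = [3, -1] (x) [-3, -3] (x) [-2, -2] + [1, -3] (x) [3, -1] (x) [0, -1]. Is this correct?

Reconstruct entrywise from the claimed factors. For example, T[2,2,1] = -6 and Σₗ aₗ[2]bₗ[2]cₗ[1] = (-1)·(-3)·(-2) + (-3)·(-1)·(0) = -6; checking all 8 entries, every one matches. The claim holds.

Yes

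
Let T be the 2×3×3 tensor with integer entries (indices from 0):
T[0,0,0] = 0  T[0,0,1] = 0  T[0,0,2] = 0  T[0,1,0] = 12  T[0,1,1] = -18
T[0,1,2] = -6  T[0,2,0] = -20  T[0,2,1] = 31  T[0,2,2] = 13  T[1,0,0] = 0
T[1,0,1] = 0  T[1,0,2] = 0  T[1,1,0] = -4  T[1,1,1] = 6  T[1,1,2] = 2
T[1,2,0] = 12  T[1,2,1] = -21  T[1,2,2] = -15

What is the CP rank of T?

2

Lower bound: the mode-2 unfolding of T (rows indexed by j, columns by (i,k) = (0,0), (0,1), (0,2), (1,0), (1,1), (1,2)) is [[0, 0, 0, 0, 0, 0], [12, -18, -6, -4, 6, 2], [-20, 31, 13, 12, -21, -15]].
There the 2×2 minor on rows j ∈ {1, 2}, columns (i,k) ∈ {(0,0), (0,1)} is det [[12, -18], [-20, 31]] = 12 ≠ 0, so this unfolding has rank ≥ 2; CP rank is at least every unfolding rank, so rank(T) ≥ 2. (Flattening ranks never certify an upper bound on CP rank; for that we must actually write T with 2 rank-1 terms.)
Upper bound — finding two terms. Write S_k = T[:,:,k] for the frontal slices: S₀ = [[0, 12, -20], [0, -4, 12]], S₁ = [[0, -18, 31], [0, 6, -21]], S₂ = [[0, -6, 13], [0, 2, -15]].
If T = a₁ ⊗ b₁ ⊗ c₁ + a₂ ⊗ b₂ ⊗ c₂ then each S_k = c₁[k]·a₁b₁ᵀ + c₂[k]·a₂b₂ᵀ. S₀ and S₁ are linearly independent, so a₁b₁ᵀ and a₂b₂ᵀ must span the same plane of matrices: they are the rank-1 matrices of the form x·S₀ + y·S₁.
The 2×2 minor of x·S₀ + y·S₁ on rows {0,1}, columns {1,2} is 64·x² − 224·xy + 192·y² = 32·(2·x − 3·y)(x − 2·y), vanishing at (x:y) = (3:2) and (2:1).
M₁ = 3·S₀ + 2·S₁ = [[0, 0, 2], [0, 0, -6]] = 2·[1, -3][0, 0, 1]ᵀ and M₂ = 2·S₀ + S₁ = [[0, 6, -9], [0, -2, 3]] = [3, -1][0, 2, -3]ᵀ, so take a₁ = [1, -3], b₁ = [0, 0, 1], a₂ = [3, -1], b₂ = [0, 2, -3].
Each slice is an integer combination of E₁ = a₁b₁ᵀ and E₂ = a₂b₂ᵀ: S₀ = −2·E₁ + 2·E₂, S₁ = 4·E₁ − 3·E₂, S₂ = 4·E₁ − E₂; reading off coefficients, c₁ = [-2, 4, 4] and c₂ = [2, -3, -1].
Hence T = [1, -3] ⊗ [0, 0, 1] ⊗ [-2, 4, 4] + [3, -1] ⊗ [0, 2, -3] ⊗ [2, -3, -1], so rank(T) ≤ 2.
These bounds meet, so rank(T) = 2.
Check entry T[0,0,0] = 0: (1)·(0)·(-2) + (3)·(0)·(2) = 0.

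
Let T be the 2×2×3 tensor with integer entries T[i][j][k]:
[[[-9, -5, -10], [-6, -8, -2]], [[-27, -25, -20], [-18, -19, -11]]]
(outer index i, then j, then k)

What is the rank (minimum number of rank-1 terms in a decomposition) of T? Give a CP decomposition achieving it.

Lower bound: the mode-3 unfolding of T (rows indexed by k, columns by (i,j) = (0,0), (0,1), (1,0), (1,1)) is [[-9, -6, -27, -18], [-5, -8, -25, -19], [-10, -2, -20, -11]].
There the 2×2 minor on rows k ∈ {0, 1}, columns (i,j) ∈ {(0,0), (0,1)} is det [[-9, -6], [-5, -8]] = 42 ≠ 0, so this unfolding has rank ≥ 2; CP rank is at least every unfolding rank, so rank(T) ≥ 2. (This is only a lower bound: in general the CP rank may exceed every unfolding rank, so we still need to exhibit 2 rank-1 terms summing to T.)
Upper bound — finding two terms. Write S_k = T[:,:,k] for the frontal slices: S₀ = [[-9, -6], [-27, -18]], S₁ = [[-5, -8], [-25, -19]], S₂ = [[-10, -2], [-20, -11]].
If T = a₁ ⊗ b₁ ⊗ c₁ + a₂ ⊗ b₂ ⊗ c₂ then each S_k = c₁[k]·a₁b₁ᵀ + c₂[k]·a₂b₂ᵀ. S₀ and S₁ are linearly independent, so a₁b₁ᵀ and a₂b₂ᵀ must span the same plane of matrices: they are the rank-1 matrices of the form x·S₀ + y·S₁.
det(x·S₀ + y·S₁) is −105·xy − 105·y² = (-105)·(y)(x + y), vanishing at (x:y) = (1:0) and (1:-1).
M₁ = S₀ = [[-9, -6], [-27, -18]] = (-3)·(1, 3)(3, 2)ᵀ and M₂ = S₀ − S₁ = [[-4, 2], [-2, 1]] = −(2, 1)(2, -1)ᵀ, so take a₁ = (1, 3), b₁ = (3, 2), a₂ = (2, 1), b₂ = (2, -1).
Each slice is an integer combination of E₁ = a₁b₁ᵀ and E₂ = a₂b₂ᵀ: S₀ = −3·E₁, S₁ = −3·E₁ + E₂, S₂ = −2·E₁ − E₂; reading off coefficients, c₁ = (-3, -3, -2) and c₂ = (0, 1, -1).
Hence T = (1, 3) ⊗ (3, 2) ⊗ (-3, -3, -2) + (2, 1) ⊗ (2, -1) ⊗ (0, 1, -1), so rank(T) ≤ 2.
These bounds meet, so rank(T) = 2.
Check entry T[0,1,2] = -2: (1)·(2)·(-2) + (2)·(-1)·(-1) = -2.

rank(T) = 2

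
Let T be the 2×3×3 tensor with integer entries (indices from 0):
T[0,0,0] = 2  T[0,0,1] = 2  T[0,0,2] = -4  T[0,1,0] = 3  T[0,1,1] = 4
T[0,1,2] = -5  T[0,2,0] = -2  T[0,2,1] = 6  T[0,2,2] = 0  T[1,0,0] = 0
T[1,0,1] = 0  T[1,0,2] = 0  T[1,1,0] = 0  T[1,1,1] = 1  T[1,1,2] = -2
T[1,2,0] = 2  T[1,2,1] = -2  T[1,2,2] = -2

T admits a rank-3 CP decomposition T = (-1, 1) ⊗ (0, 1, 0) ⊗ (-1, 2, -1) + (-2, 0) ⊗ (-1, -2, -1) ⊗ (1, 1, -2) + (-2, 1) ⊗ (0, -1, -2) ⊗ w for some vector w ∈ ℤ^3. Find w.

Subtract the known terms from T to get the rank-1 residual R = (-2, 1) ⊗ (0, -1, -2) ⊗ w, so R[i,j,k] = a[i]·b[j]·w[k]. Pick indices with nonzero a[0]·b[1] = (-2)·(-1) = 2. Only the fibre through (0,1,·) is needed: R[0,1,:] = T[0,1,:] − Σₗ aₗ[0]bₗ[1]cₗ = [3, 4, -5] − (-1)·(1)·(-1, 2, -1) − (-2)·(-2)·(1, 1, -2) = [-2, 2, 2]. Then w[k] = R[0,1,k] / 2 for each k, giving w = [-2, 2, 2] / 2 = (-1, 1, 1).

w = (-1, 1, 1)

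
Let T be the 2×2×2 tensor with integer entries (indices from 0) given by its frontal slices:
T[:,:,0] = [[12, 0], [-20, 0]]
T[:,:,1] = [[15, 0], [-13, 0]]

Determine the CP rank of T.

Lower bound: the mode-1 unfolding of T (rows indexed by i, columns by (j,k) = (0,0), (0,1), (1,0), (1,1)) is [[12, 15, 0, 0], [-20, -13, 0, 0]].
There the 2×2 minor on rows i ∈ {0, 1}, columns (j,k) ∈ {(0,0), (0,1)} is det [[12, 15], [-20, -13]] = 144 ≠ 0, so this unfolding has rank ≥ 2; CP rank is at least every unfolding rank, so rank(T) ≥ 2. (Unfolding ranks only ever bound the CP rank from below — rank(T) can be strictly larger than all of them — so the matching upper bound has to come from an explicit 2-term decomposition.)
Upper bound — finding two terms. Every mode-2 slice of T is a multiple of one matrix: T[:,j,:] = b[j]·M with b = (1, 0) and M = [[12, 15], [-20, -13]] (rows indexed by i, columns by k). So it suffices to write M as a sum of two rank-1 matrices.
Splitting M by its rows (i = 0, 1), M = (1, 0)(12, 15)ᵀ + (0, 1)(-20, -13)ᵀ.
Hence T = (1, 0) ∘ (1, 0) ∘ (12, 15) + (0, 1) ∘ (1, 0) ∘ (-20, -13), so rank(T) ≤ 2.
These bounds meet, so rank(T) = 2.
Check entry T[1,1,1] = 0: (0)·(0)·(15) + (1)·(0)·(-13) = 0.

2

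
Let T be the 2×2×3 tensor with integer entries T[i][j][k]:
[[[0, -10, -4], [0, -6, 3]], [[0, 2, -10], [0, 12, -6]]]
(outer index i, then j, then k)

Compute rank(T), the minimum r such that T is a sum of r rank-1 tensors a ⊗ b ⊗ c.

Lower bound: in the mode-1 unfolding of T (rows indexed by i, columns by (j,k)) the 2×2 minor on rows i ∈ {0, 1}, columns (j,k) ∈ {(0,1), (0,2)} is det [[-10, -4], [2, -10]] = 108 ≠ 0, so that unfolding has rank ≥ 2 and hence rank(T) ≥ 2 (CP rank is at least every unfolding rank, though it can be larger).
Upper bound: with S_k = T[:,:,k], the two rank-1 terms a₁b₁ᵀ, a₂b₂ᵀ are the rank-1 members of the pencil x·S₁ + y·S₂.
det(x·S₁ + y·S₂) is −108·x² − 54·xy + 54·y² = (-54)·(2·x − y)(x + y), vanishing at (x:y) = (1:2) and (1:-1).
M₁ = S₁ + 2·S₂ = [[-18, 0], [-18, 0]] = (-18)·[1, 1][1, 0]ᵀ and M₂ = S₁ − S₂ = [[-6, -9], [12, 18]] = (-3)·[1, -2][2, 3]ᵀ, so take a₁ = [1, 1], b₁ = [1, 0], a₂ = [1, -2], b₂ = [2, 3].
Each slice is an integer combination of E₁ = a₁b₁ᵀ and E₂ = a₂b₂ᵀ: S₀ = 0, S₁ = −6·E₁ − 2·E₂, S₂ = −6·E₁ + E₂; reading off coefficients, c₁ = [0, -6, -6] and c₂ = [0, -2, 1].
Hence T = [1, 1] ⊗ [1, 0] ⊗ [0, -6, -6] + [1, -2] ⊗ [2, 3] ⊗ [0, -2, 1], so rank(T) ≤ 2.
These bounds meet, so rank(T) = 2.

2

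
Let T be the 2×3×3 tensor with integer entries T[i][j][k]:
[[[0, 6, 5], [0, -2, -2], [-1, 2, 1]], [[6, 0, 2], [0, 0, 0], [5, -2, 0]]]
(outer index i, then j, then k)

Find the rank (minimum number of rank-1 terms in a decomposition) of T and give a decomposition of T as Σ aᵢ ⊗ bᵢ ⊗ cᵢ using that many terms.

Lower bound: the mode-2 unfolding of T (rows indexed by j, columns by (i,k) = (0,0), (0,1), (0,2), (1,0), (1,1), (1,2)) is [[0, 6, 5, 6, 0, 2], [0, -2, -2, 0, 0, 0], [-1, 2, 1, 5, -2, 0]].
There the 3×3 minor on rows j ∈ {0, 1, 2}, columns (i,k) ∈ {(0,0), (0,1), (0,2)} is det [[0, 6, 5], [0, -2, -2], [-1, 2, 1]] = 2 ≠ 0, so this unfolding has rank ≥ 3; CP rank is at least every unfolding rank, so rank(T) ≥ 3. (This is only a lower bound: in general the CP rank may exceed every unfolding rank, so we still need to exhibit 3 rank-1 terms summing to T.)
Upper bound: T is a sum of 3 rank-1 terms, T = [1, -2] ⊗ [1, 0, 1] ⊗ [-2, 2, 1] + [1, 0] ⊗ [0, 1, 1] ⊗ [0, -2, -2] + [1, 1] ⊗ [2, 0, 1] ⊗ [1, 2, 2] (written with every a and b primitive with positive leading entry and the scale carried by c; CP decompositions are not unique, and this one is verified by expanding entrywise), so rank(T) ≤ 3.
These bounds meet, so rank(T) = 3.
Check entry T[1,2,1] = -2: (-2)·(1)·(2) + (0)·(1)·(-2) + (1)·(1)·(2) = -2.

rank(T) = 3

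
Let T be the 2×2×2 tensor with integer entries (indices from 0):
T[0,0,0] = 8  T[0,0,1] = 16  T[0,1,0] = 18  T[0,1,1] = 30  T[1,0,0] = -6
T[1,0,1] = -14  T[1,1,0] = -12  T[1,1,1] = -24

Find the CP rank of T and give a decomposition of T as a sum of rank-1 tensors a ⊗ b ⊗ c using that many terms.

Lower bound: the mode-1 unfolding of T (rows indexed by i, columns by (j,k) = (0,0), (0,1), (1,0), (1,1)) is [[8, 16, 18, 30], [-6, -14, -12, -24]].
There the 2×2 minor on rows i ∈ {0, 1}, columns (j,k) ∈ {(0,0), (0,1)} is det [[8, 16], [-6, -14]] = -16 ≠ 0, so this unfolding has rank ≥ 2; CP rank is at least every unfolding rank, so rank(T) ≥ 2. (This is only a lower bound: in general the CP rank may exceed every unfolding rank, so we still need to exhibit 2 rank-1 terms summing to T.)
Upper bound — finding two terms. Write S_k = T[:,:,k] for the frontal slices: S₀ = [[8, 18], [-6, -12]], S₁ = [[16, 30], [-14, -24]].
If T = a₁ ⊗ b₁ ⊗ c₁ + a₂ ⊗ b₂ ⊗ c₂ then each S_k = c₁[k]·a₁b₁ᵀ + c₂[k]·a₂b₂ᵀ. S₀ and S₁ are linearly independent, so a₁b₁ᵀ and a₂b₂ᵀ must span the same plane of matrices: they are the rank-1 matrices of the form x·S₀ + y·S₁.
det(x·S₀ + y·S₁) is 12·x² + 48·xy + 36·y² = 12·(x + 3·y)(x + y), vanishing at (x:y) = (3:-1) and (1:-1).
M₁ = 3·S₀ − S₁ = [[8, 24], [-4, -12]] = 4·[2, -1][1, 3]ᵀ and M₂ = S₀ − S₁ = [[-8, -12], [8, 12]] = (-4)·[1, -1][2, 3]ᵀ, so take a₁ = [2, -1], b₁ = [1, 3], a₂ = [1, -1], b₂ = [2, 3].
Each slice is an integer combination of E₁ = a₁b₁ᵀ and E₂ = a₂b₂ᵀ: S₀ = 2·E₁ + 2·E₂, S₁ = 2·E₁ + 6·E₂; reading off coefficients, c₁ = [2, 2] and c₂ = [2, 6].
Hence T = [2, -1] ⊗ [1, 3] ⊗ [2, 2] + [1, -1] ⊗ [2, 3] ⊗ [2, 6], so rank(T) ≤ 2.
These bounds meet, so rank(T) = 2.

rank(T) = 2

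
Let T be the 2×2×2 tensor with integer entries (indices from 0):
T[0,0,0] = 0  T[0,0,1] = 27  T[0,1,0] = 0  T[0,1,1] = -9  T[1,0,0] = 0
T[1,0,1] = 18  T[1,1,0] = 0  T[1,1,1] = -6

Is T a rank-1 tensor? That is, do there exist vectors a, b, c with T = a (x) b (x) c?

Yes

If T = a (x) b (x) c then every fibre of T is a multiple of the corresponding factor, so read the factors off the fibres through the nonzero entry T[0,0,1] = 27.
The mode-1 fibre T[:,0,1] = [27, 18] gives a = [3, 2] (primitive direction); the mode-2 fibre T[0,:,1] = [27, -9] gives b = [3, -1]; then c[k] = T[0,0,k] / (a[0]·b[0]) = [0, 27] / 9 = [0, 3].
Expanding [3, 2] (x) [3, -1] (x) [0, 3] reproduces all 8 entries of T, so T = [3, 2] (x) [3, -1] (x) [0, 3] and rank(T) ≤ 1.
Equivalently every frontal slice T[:,:,k] is c[k] times the rank-1 matrix [3, 2] (x) [3, -1]. So T has rank 1 (it is nonzero).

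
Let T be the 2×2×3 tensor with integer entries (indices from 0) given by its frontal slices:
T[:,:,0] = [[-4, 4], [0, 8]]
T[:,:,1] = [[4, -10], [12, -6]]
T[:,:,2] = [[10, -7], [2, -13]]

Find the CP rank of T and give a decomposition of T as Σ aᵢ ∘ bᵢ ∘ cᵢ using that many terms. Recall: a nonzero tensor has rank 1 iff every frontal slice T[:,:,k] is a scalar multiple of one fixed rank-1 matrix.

rank(T) = 3

Lower bound: the mode-3 unfolding of T (rows indexed by k, columns by (i,j) = (0,0), (0,1), (1,0), (1,1)) is [[-4, 4, 0, 8], [4, -10, 12, -6], [10, -7, 2, -13]].
There the 3×3 minor on rows k ∈ {0, 1, 2}, columns (i,j) ∈ {(0,0), (0,1), (1,0)} is det [[-4, 4, 0], [4, -10, 12], [10, -7, 2]] = 192 ≠ 0, so this unfolding has rank ≥ 3; CP rank is at least every unfolding rank, so rank(T) ≥ 3. (This is only a lower bound: in general the CP rank may exceed every unfolding rank, so we still need to exhibit 3 rank-1 terms summing to T.)
Upper bound: T is a sum of 3 rank-1 terms, T = [0, 1] ∘ [1, 1] ∘ [4, 0, -4] + [1, -1] ∘ [2, 1] ∘ [0, -2, 1] + [1, 1] ∘ [1, -1] ∘ [-4, 8, 8] (written with every a and b primitive with positive leading entry and the scale carried by c; CP decompositions are not unique, and this one is verified by expanding entrywise), so rank(T) ≤ 3.
These bounds meet, so rank(T) = 3.
Check entry T[0,1,0] = 4: (0)·(1)·(4) + (1)·(1)·(0) + (1)·(-1)·(-4) = 4.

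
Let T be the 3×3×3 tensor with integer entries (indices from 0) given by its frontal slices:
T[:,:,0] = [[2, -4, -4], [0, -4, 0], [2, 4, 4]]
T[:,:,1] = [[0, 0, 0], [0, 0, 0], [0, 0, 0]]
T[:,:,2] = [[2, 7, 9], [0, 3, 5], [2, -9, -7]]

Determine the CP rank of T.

3

Lower bound: the mode-2 unfolding of T (rows indexed by j, columns by (i,k) = (0,0), (0,1), (0,2), (1,0), (1,1), (1,2), (2,0), (2,1), (2,2)) is [[2, 0, 2, 0, 0, 0, 2, 0, 2], [-4, 0, 7, -4, 0, 3, 4, 0, -9], [-4, 0, 9, 0, 0, 5, 4, 0, -7]].
There the 3×3 minor on rows j ∈ {0, 1, 2}, columns (i,k) ∈ {(0,0), (0,2), (1,0)} is det [[2, 2, 0], [-4, 7, -4], [-4, 9, 0]] = 104 ≠ 0, so this unfolding has rank ≥ 3; CP rank is at least every unfolding rank, so rank(T) ≥ 3. (Flattening ranks never certify an upper bound on CP rank; for that we must actually write T with 3 rank-1 terms.)
Upper bound: T is a sum of 3 rank-1 terms, T = [1, -1, 1] ∘ [0, 1, -1] ∘ [2, 0, 1] + [1, 0, 1] ∘ [1, -1, 1] ∘ [2, 0, 2] + [2, 1, -2] ∘ [0, 1, 1] ∘ [-2, 0, 4] (written with every a and b primitive with positive leading entry and the scale carried by c; CP decompositions are not unique, and this one is verified by expanding entrywise), so rank(T) ≤ 3.
These bounds meet, so rank(T) = 3.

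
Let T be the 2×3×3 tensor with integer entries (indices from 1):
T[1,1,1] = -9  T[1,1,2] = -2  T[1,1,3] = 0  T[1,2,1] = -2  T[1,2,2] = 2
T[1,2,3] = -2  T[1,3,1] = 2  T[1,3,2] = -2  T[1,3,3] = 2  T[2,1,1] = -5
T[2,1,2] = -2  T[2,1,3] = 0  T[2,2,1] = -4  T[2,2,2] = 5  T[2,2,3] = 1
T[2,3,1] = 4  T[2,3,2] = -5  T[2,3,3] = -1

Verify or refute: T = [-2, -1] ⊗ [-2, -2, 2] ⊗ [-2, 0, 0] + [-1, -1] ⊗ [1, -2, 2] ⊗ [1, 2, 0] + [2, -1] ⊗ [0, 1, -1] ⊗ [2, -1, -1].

Yes

Reconstruct entrywise from the claimed factors. For example, T[1,3,1] = 2 and Σₗ aₗ[1]bₗ[3]cₗ[1] = (-2)·(2)·(-2) + (-1)·(2)·(1) + (2)·(-1)·(2) = 2; checking all 18 entries, every one matches. The claim holds.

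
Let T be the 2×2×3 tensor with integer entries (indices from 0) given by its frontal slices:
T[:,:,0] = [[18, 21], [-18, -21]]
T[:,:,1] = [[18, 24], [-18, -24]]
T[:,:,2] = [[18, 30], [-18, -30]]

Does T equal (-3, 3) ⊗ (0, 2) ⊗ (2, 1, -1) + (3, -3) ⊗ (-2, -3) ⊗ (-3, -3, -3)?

Reconstruct entry (0,1,0) from the claimed factors: Σₗ aₗ[0]bₗ[1]cₗ[0] = (-3)·(2)·(2) + (3)·(-3)·(-3) = 15, but T[0,1,0] = 21. The claim is false.

No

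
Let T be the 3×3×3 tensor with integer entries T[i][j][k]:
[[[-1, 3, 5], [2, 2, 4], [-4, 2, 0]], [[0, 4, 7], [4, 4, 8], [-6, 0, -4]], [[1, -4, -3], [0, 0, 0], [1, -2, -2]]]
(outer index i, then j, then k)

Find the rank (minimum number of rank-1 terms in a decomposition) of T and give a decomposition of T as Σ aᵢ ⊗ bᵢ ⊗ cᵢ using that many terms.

Lower bound: the mode-1 unfolding of T (rows indexed by i, columns by (j,k) = (0,0), (0,1), (0,2), (1,0), (1,1), (1,2), (2,0), (2,1), (2,2)) is [[-1, 3, 5, 2, 2, 4, -4, 2, 0], [0, 4, 7, 4, 4, 8, -6, 0, -4], [1, -4, -3, 0, 0, 0, 1, -2, -2]].
There the 3×3 minor on rows i ∈ {0, 1, 2}, columns (j,k) ∈ {(0,0), (0,1), (0,2)} is det [[-1, 3, 5], [0, 4, 7], [1, -4, -3]] = -15 ≠ 0, so this unfolding has rank ≥ 3; CP rank is at least every unfolding rank, so rank(T) ≥ 3. (Unfolding ranks only ever bound the CP rank from below — rank(T) can be strictly larger than all of them — so the matching upper bound has to come from an explicit 3-term decomposition.)
Upper bound: T is a sum of 3 rank-1 terms, T = (1, 1, 1) ⊗ (1, 0, 0) ⊗ (0, -2, -1) + (1, 2, 0) ⊗ (1, 2, -2) ⊗ (1, 1, 2) + (2, 2, -1) ⊗ (1, 0, 1) ⊗ (-1, 2, 2) (one valid choice — decompositions are not unique — normalised so each a, b is primitive with positive first nonzero entry; check it by expanding all entries), so rank(T) ≤ 3.
These bounds meet, so rank(T) = 3.

rank(T) = 3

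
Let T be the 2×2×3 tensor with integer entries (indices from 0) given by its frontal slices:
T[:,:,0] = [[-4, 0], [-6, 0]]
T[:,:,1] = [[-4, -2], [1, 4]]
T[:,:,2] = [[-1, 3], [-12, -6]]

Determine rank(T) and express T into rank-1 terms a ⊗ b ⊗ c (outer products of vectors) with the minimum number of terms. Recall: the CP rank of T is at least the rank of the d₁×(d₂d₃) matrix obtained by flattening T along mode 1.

rank(T) = 2

Lower bound: the mode-3 unfolding of T (rows indexed by k, columns by (i,j) = (0,0), (0,1), (1,0), (1,1)) is [[-4, 0, -6, 0], [-4, -2, 1, 4], [-1, 3, -12, -6]].
There the 2×2 minor on rows k ∈ {0, 1}, columns (i,j) ∈ {(0,0), (0,1)} is det [[-4, 0], [-4, -2]] = 8 ≠ 0, so this unfolding has rank ≥ 2; CP rank is at least every unfolding rank, so rank(T) ≥ 2. (Flattening ranks never certify an upper bound on CP rank; for that we must actually write T with 2 rank-1 terms.)
Upper bound — finding two terms. Write S_k = T[:,:,k] for the frontal slices: S₀ = [[-4, 0], [-6, 0]], S₁ = [[-4, -2], [1, 4]], S₂ = [[-1, 3], [-12, -6]].
If T = a₁ ⊗ b₁ ⊗ c₁ + a₂ ⊗ b₂ ⊗ c₂ then each S_k = c₁[k]·a₁b₁ᵀ + c₂[k]·a₂b₂ᵀ. S₀ and S₁ are linearly independent, so a₁b₁ᵀ and a₂b₂ᵀ must span the same plane of matrices: they are the rank-1 matrices of the form x·S₀ + y·S₁.
det(x·S₀ + y·S₁) is −28·xy − 14·y² = (-14)·(y)(2·x + y), vanishing at (x:y) = (1:0) and (1:-2).
M₁ = S₀ = [[-4, 0], [-6, 0]] = (-2)·[2, 3][1, 0]ᵀ and M₂ = S₀ − 2·S₁ = [[4, 4], [-8, -8]] = 4·[1, -2][1, 1]ᵀ, so take a₁ = [2, 3], b₁ = [1, 0], a₂ = [1, -2], b₂ = [1, 1].
Each slice is an integer combination of E₁ = a₁b₁ᵀ and E₂ = a₂b₂ᵀ: S₀ = −2·E₁, S₁ = −E₁ − 2·E₂, S₂ = −2·E₁ + 3·E₂; reading off coefficients, c₁ = [-2, -1, -2] and c₂ = [0, -2, 3].
Hence T = [2, 3] ⊗ [1, 0] ⊗ [-2, -1, -2] + [1, -2] ⊗ [1, 1] ⊗ [0, -2, 3], so rank(T) ≤ 2.
These bounds meet, so rank(T) = 2.
Check entry T[0,0,0] = -4: (2)·(1)·(-2) + (1)·(1)·(0) = -4.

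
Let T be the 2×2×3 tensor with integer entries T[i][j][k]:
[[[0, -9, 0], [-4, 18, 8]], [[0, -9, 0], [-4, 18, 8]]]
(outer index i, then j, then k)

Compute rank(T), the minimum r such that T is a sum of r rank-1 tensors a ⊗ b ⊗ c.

Lower bound: the mode-3 unfolding of T (rows indexed by k, columns by (i,j) = (0,0), (0,1), (1,0), (1,1)) is [[0, -4, 0, -4], [-9, 18, -9, 18], [0, 8, 0, 8]].
There the 2×2 minor on rows k ∈ {0, 1}, columns (i,j) ∈ {(0,0), (0,1)} is det [[0, -4], [-9, 18]] = -36 ≠ 0, so this unfolding has rank ≥ 2; CP rank is at least every unfolding rank, so rank(T) ≥ 2. (This is only a lower bound: in general the CP rank may exceed every unfolding rank, so we still need to exhibit 2 rank-1 terms summing to T.)
Upper bound — finding two terms. Every mode-1 slice of T is a multiple of one matrix: T[i,:,:] = a[i]·M with a = (1, 1) and M = [[0, -9, 0], [-4, 18, 8]] (rows indexed by j, columns by k). So it suffices to write M as a sum of two rank-1 matrices.
Splitting M by its rows (j = 0, 1), M = (1, 0)(0, -9, 0)ᵀ + (0, 1)(-4, 18, 8)ᵀ.
Hence T = (1, 1) ⊗ (1, 0) ⊗ (0, -9, 0) + (1, 1) ⊗ (0, 1) ⊗ (-4, 18, 8), so rank(T) ≤ 2.
These bounds meet, so rank(T) = 2.
Check entry T[1,1,0] = -4: (1)·(0)·(0) + (1)·(1)·(-4) = -4.

2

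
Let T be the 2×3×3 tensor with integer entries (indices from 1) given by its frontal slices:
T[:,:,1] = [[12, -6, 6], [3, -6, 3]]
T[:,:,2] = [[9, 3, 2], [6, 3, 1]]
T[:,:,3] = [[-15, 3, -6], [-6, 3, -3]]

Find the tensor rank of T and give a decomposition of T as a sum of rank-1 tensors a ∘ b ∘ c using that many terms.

rank(T) = 2

Lower bound: the mode-2 unfolding of T (rows indexed by j, columns by (i,k) = (1,1), (1,2), (1,3), (2,1), (2,2), (2,3)) is [[12, 9, -15, 3, 6, -6], [-6, 3, 3, -6, 3, 3], [6, 2, -6, 3, 1, -3]].
There the 2×2 minor on rows j ∈ {1, 2}, columns (i,k) ∈ {(1,1), (1,2)} is det [[12, 9], [-6, 3]] = 90 ≠ 0, so this unfolding has rank ≥ 2; CP rank is at least every unfolding rank, so rank(T) ≥ 2. (Unfolding ranks only ever bound the CP rank from below — rank(T) can be strictly larger than all of them — so the matching upper bound has to come from an explicit 2-term decomposition.)
Upper bound — finding two terms. Write S_k = T[:,:,k] for the frontal slices: S₁ = [[12, -6, 6], [3, -6, 3]], S₂ = [[9, 3, 2], [6, 3, 1]], S₃ = [[-15, 3, -6], [-6, 3, -3]].
If T = a₁ ∘ b₁ ∘ c₁ + a₂ ∘ b₂ ∘ c₂ then each S_k = c₁[k]·a₁b₁ᵀ + c₂[k]·a₂b₂ᵀ. S₁ and S₂ are linearly independent, so a₁b₁ᵀ and a₂b₂ᵀ must span the same plane of matrices: they are the rank-1 matrices of the form x·S₁ + y·S₂.
The 2×2 minor of x·S₁ + y·S₂ on rows {1,2}, columns {1,2} is −54·x² + 9·xy + 9·y² = (-9)·(2·x − y)(3·x + y), vanishing at (x:y) = (1:2) and (1:-3).
M₁ = S₁ + 2·S₂ = [[30, 0, 10], [15, 0, 5]] = 5·[2, 1][3, 0, 1]ᵀ and M₂ = S₁ − 3·S₂ = [[-15, -15, 0], [-15, -15, 0]] = (-15)·[1, 1][1, 1, 0]ᵀ, so take a₁ = [2, 1], b₁ = [3, 0, 1], a₂ = [1, 1], b₂ = [1, 1, 0].
Each slice is an integer combination of E₁ = a₁b₁ᵀ and E₂ = a₂b₂ᵀ: S₁ = 3·E₁ − 6·E₂, S₂ = E₁ + 3·E₂, S₃ = −3·E₁ + 3·E₂; reading off coefficients, c₁ = [3, 1, -3] and c₂ = [-6, 3, 3].
Hence T = [2, 1] ∘ [3, 0, 1] ∘ [3, 1, -3] + [1, 1] ∘ [1, 1, 0] ∘ [-6, 3, 3], so rank(T) ≤ 2.
These bounds meet, so rank(T) = 2.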